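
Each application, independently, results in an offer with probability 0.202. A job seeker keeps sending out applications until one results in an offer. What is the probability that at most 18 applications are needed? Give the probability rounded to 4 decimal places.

Y = number of applications to the first success; geometric, p = 0.202.
P(Y ≤ 18) = 1 − (1−p)^18 = 1 − 0.017221 = 0.982779

0.9828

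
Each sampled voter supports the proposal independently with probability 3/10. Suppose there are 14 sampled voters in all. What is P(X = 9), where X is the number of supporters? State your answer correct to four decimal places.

0.0066

X ~ Binomial(n=14, p=0.30).
P(X=9) = C(14,9) · p^9 · (1−p)^5
= 2002 · 1.9683e-05 · 0.16807 = 0.006623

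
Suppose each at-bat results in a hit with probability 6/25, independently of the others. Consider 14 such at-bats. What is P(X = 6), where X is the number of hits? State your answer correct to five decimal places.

X ~ Binomial(n=14, p=0.24).
P(X=6) = C(14,6) · p^6 · (1−p)^8
= 3003 · 0.0001911 · 0.1113 = 0.0638751

0.06388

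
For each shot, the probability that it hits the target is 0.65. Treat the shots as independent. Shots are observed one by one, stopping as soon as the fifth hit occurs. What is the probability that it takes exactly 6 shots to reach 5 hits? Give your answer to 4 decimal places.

0.2031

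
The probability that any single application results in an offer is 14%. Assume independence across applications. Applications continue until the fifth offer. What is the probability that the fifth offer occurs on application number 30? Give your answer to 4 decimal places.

0.0294

Y = trial on which the fifth success occurs; negative binomial, r=5, p=0.14.
P(Y=30) = C(29,4) · p^5 · (1−p)^25
= 23751 · 5.3782e-05 · 0.023039 = 0.029430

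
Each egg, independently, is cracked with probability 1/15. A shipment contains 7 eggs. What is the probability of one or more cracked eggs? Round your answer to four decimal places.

P(at least one) = 1 − P(none) = 1 − (1 − 0.066667)^7
= 1 − 0.616961 = 0.383039

0.3830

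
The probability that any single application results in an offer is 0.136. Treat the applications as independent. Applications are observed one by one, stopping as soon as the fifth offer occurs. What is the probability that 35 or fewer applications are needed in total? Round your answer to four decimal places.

0.5267

Finishing within 35 applications ⇔ at least 5 successes in the first 35. With X ~ Binomial(35, 0.136), P(Y ≤ 35) = 1 − P(X ≤ 4).
  k=0: C(35,0)·0.136^0·0.864^35 = 0.005998
  k=1: C(35,1)·0.136^1·0.864^34 = 0.033043
  k=2: C(35,2)·0.136^2·0.864^33 = 0.088420
  k=3: C(35,3)·0.136^3·0.864^32 = 0.153097
  k=4: C(35,4)·0.136^4·0.864^31 = 0.192789
1 − 0.473345 = 0.526655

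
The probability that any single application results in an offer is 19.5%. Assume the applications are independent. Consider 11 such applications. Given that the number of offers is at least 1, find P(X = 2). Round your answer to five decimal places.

X ~ Binomial(11, 0.195). Want P(X=2 | X≥1) = P(X=2) / P(X≥1).
P(X=2) = C(11,2)·0.195^2·0.805^9 = 0.2968895
P(X≥1) = 1 − 0.0919930 = 0.9080070
Ratio = 0.2968895 / 0.9080070 = 0.3269683

0.32697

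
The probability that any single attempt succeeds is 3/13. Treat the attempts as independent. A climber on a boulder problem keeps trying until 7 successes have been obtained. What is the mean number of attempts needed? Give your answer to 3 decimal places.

30.333

Y = total attempts until the seventh success; negative binomial with r=7, p=0.230769.
E[Y] = r / p = 7 / 0.230769 = 30.33333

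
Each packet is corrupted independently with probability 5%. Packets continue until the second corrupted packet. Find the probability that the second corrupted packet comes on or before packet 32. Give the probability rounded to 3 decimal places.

Finishing within 32 packets ⇔ at least 2 successes in the first 32. With X ~ Binomial(32, 0.05), P(Y ≤ 32) = 1 − P(X ≤ 1).
  k=0: C(32,0)·0.05^0·0.95^32 = 0.19371
  k=1: C(32,1)·0.05^1·0.95^31 = 0.32625
1 − 0.51996 = 0.48004

0.480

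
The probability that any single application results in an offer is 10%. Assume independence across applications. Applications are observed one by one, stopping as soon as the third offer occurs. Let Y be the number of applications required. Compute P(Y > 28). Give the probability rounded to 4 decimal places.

0.4594

Needing more than 28 applications ⇔ fewer than 3 successes in the first 28. With X ~ Binomial(28, 0.10), P(Y > 28) = P(X ≤ 2).
  k=0: C(28,0)·0.10^0·0.90^28 = 0.052335
  k=1: C(28,1)·0.10^1·0.90^27 = 0.162819
  k=2: C(28,2)·0.10^2·0.90^26 = 0.244229
P(X ≤ 2) = 0.459383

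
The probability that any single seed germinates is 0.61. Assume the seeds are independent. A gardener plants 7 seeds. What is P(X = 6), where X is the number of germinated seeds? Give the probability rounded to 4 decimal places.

X ~ Binomial(n=7, p=0.61).
P(X=6) = C(7,6) · p^6 · (1−p)^1
= 7 · 0.05152 · 0.39 = 0.140651

0.1407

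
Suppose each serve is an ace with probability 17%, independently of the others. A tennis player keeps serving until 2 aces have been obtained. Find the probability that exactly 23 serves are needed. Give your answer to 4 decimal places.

0.0127

Y = trial on which the second success occurs; negative binomial, r=2, p=0.17.
P(Y=23) = C(22,1) · p^2 · (1−p)^21
= 22 · 0.0289 · 0.019982 = 0.012705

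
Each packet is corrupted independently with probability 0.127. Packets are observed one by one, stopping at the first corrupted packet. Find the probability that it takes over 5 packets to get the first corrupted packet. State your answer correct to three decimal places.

Y = number of packets to the first success; geometric, p = 0.127.
P(Y > 5) = P(first 5 all fail) = (1−p)^5 = 0.50707

0.507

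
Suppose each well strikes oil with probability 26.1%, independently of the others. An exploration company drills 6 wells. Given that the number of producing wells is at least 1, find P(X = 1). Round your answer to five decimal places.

X ~ Binomial(6, 0.261). Want P(X=1 | X≥1) = P(X=1) / P(X≥1).
P(X=1) = C(6,1)·0.261^1·0.739^5 = 0.3451548
P(X≥1) = 1 − 0.1628796 = 0.8371204
Ratio = 0.3451548 / 0.8371204 = 0.4123120

0.41231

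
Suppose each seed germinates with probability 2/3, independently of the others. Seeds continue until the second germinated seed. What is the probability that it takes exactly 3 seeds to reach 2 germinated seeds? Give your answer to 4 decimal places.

0.2963

Y = trial on which the second success occurs; negative binomial, r=2, p=0.666667.
P(Y=3) = C(2,1) · p^2 · (1−p)^1
= 2 · 0.44444 · 0.33333 = 0.296296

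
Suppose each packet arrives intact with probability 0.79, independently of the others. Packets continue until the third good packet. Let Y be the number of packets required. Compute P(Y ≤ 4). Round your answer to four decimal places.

Finishing within 4 packets ⇔ at least 3 successes in the first 4. With X ~ Binomial(4, 0.79), P(Y ≤ 4) = 1 − P(X ≤ 2).
  k=0: C(4,0)·0.79^0·0.21^4 = 0.001945
  k=1: C(4,1)·0.79^1·0.21^3 = 0.029265
  k=2: C(4,2)·0.79^2·0.21^2 = 0.165137
1 − 0.196346 = 0.803654

0.8037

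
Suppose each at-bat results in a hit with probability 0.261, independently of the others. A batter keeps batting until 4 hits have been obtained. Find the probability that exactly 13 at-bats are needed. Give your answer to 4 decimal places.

0.0671

Y = trial on which the fourth success occurs; negative binomial, r=4, p=0.261.
P(Y=13) = C(12,3) · p^4 · (1−p)^9
= 220 · 0.0046405 · 0.065735 = 0.067110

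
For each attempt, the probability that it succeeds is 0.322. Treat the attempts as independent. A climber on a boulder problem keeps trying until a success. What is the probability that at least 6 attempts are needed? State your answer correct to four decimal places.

0.1433

Y = number of attempts to the first success; geometric, p = 0.322.
P(Y > 5) = P(first 5 all fail) = (1−p)^5 = 0.143268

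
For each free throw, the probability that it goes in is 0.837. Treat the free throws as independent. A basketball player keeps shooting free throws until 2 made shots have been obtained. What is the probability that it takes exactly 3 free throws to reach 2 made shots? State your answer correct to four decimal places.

Y = trial on which the second success occurs; negative binomial, r=2, p=0.837.
P(Y=3) = C(2,1) · p^2 · (1−p)^1
= 2 · 0.70057 · 0.163 = 0.228385

0.2284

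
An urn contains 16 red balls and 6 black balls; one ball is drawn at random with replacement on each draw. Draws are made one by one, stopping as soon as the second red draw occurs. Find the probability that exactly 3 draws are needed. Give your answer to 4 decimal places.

Y = trial on which the second success occurs; negative binomial, r=2, p=0.727273.
P(Y=3) = C(2,1) · p^2 · (1−p)^1
= 2 · 0.52893 · 0.27273 = 0.288505

0.2885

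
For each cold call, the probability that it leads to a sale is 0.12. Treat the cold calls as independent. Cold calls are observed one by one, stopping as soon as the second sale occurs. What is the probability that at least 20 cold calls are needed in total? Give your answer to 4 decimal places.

Needing more than 19 cold calls ⇔ fewer than 2 successes in the first 19. With X ~ Binomial(19, 0.12), P(Y > 19) = P(X ≤ 1).
  k=0: C(19,0)·0.12^0·0.88^19 = 0.088140
  k=1: C(19,1)·0.12^1·0.88^18 = 0.228362
P(X ≤ 1) = 0.316501

0.3165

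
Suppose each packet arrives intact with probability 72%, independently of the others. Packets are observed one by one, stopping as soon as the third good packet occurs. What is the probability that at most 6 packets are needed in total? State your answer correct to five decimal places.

Finishing within 6 packets ⇔ at least 3 successes in the first 6. With X ~ Binomial(6, 0.72), P(Y ≤ 6) = 1 − P(X ≤ 2).
  k=0: C(6,0)·0.72^0·0.28^6 = 0.0004819
  k=1: C(6,1)·0.72^1·0.28^5 = 0.0074349
  k=2: C(6,2)·0.72^2·0.28^4 = 0.0477957
1 − 0.0557124 = 0.9442876

0.94429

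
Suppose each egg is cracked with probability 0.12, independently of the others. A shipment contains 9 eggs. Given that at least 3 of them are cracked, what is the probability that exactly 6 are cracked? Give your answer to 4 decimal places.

X ~ Binomial(9, 0.12). Want P(X=6 | X≥3) = P(X=6) / P(X≥3).
P(X=6) = C(9,6)·0.12^6·0.88^3 = 0.000171
P(X≥3) = 1 − 0.316478 − 0.388405 − 0.211857 = 0.083259
Ratio = 0.000171 / 0.083259 = 0.002053

0.0021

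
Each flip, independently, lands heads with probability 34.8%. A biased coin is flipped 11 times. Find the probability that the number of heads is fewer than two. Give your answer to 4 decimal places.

X ~ Binomial(11, 0.348); P(X ≤ 1) = Σ C(11,k) p^k (1−p)^(11−k) over k:
  k=0: C(11,0)·0.348^0·0.652^11 = 0.009052
  k=1: C(11,1)·0.348^1·0.652^10 = 0.053143
Total = 0.062195

0.0622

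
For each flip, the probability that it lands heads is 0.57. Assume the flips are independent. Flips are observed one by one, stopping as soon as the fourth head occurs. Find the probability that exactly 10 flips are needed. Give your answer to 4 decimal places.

0.0561

Y = trial on which the fourth success occurs; negative binomial, r=4, p=0.57.
P(Y=10) = C(9,3) · p^4 · (1−p)^6
= 84 · 0.10556 · 0.0063214 = 0.056052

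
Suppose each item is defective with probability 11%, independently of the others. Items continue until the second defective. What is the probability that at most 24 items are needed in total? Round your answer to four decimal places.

Finishing within 24 items ⇔ at least 2 successes in the first 24. With X ~ Binomial(24, 0.11), P(Y ≤ 24) = 1 − P(X ≤ 1).
  k=0: C(24,0)·0.11^0·0.89^24 = 0.061004
  k=1: C(24,1)·0.11^1·0.89^23 = 0.180956
1 − 0.241961 = 0.758039

0.7580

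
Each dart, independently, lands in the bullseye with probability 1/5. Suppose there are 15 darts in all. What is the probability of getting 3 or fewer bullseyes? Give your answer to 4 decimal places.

0.6482

X ~ Binomial(15, 0.20); P(X ≤ 3) = Σ C(15,k) p^k (1−p)^(15−k) over k:
  k=0: C(15,0)·0.20^0·0.80^15 = 0.035184
  k=1: C(15,1)·0.20^1·0.80^14 = 0.131941
  k=2: C(15,2)·0.20^2·0.80^13 = 0.230897
  k=3: C(15,3)·0.20^3·0.80^12 = 0.250139
Total = 0.648162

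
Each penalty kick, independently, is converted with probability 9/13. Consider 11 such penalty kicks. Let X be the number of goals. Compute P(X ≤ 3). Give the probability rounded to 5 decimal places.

0.00511

X ~ Binomial(11, 0.692308); P(X ≤ 3) = Σ C(11,k) p^k (1−p)^(11−k) over k:
  k=0: C(11,0)·0.692308^0·0.307692^11 = 0.0000023
  k=1: C(11,1)·0.692308^1·0.307692^10 = 0.0000579
  k=2: C(11,2)·0.692308^2·0.307692^9 = 0.0006516
  k=3: C(11,3)·0.692308^3·0.307692^8 = 0.0043986
Total = 0.0051105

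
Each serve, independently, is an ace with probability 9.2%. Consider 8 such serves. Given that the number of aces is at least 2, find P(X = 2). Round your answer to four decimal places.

0.8127

X ~ Binomial(8, 0.092). Want P(X=2 | X≥2) = P(X=2) / P(X≥2).
P(X=2) = C(8,2)·0.092^2·0.908^6 = 0.132816
P(X≥2) = 1 − 0.462048 − 0.374523 = 0.163429
Ratio = 0.132816 / 0.163429 = 0.812680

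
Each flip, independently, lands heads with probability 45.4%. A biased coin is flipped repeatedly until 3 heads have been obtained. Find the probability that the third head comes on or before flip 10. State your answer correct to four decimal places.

0.9048

Finishing within 10 flips ⇔ at least 3 successes in the first 10. With X ~ Binomial(10, 0.454), P(Y ≤ 10) = 1 − P(X ≤ 2).
  k=0: C(10,0)·0.454^0·0.546^10 = 0.002355
  k=1: C(10,1)·0.454^1·0.546^9 = 0.019579
  k=2: C(10,2)·0.454^2·0.546^8 = 0.073260
1 − 0.095193 = 0.904807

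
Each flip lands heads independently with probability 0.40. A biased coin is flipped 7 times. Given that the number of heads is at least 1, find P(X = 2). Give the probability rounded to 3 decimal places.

0.269

X ~ Binomial(7, 0.40). Want P(X=2 | X≥1) = P(X=2) / P(X≥1).
P(X=2) = C(7,2)·0.40^2·0.60^5 = 0.26127
P(X≥1) = 1 − 0.02799 = 0.97201
Ratio = 0.26127 / 0.97201 = 0.26880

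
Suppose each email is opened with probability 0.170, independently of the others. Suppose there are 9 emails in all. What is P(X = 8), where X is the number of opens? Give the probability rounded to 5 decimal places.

0.00001

X ~ Binomial(n=9, p=0.17).
P(X=8) = C(9,8) · p^8 · (1−p)^1
= 9 · 6.9758e-07 · 0.83 = 0.0000052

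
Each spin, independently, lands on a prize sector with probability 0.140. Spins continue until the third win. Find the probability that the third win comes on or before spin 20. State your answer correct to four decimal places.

0.5450

Finishing within 20 spins ⇔ at least 3 successes in the first 20. With X ~ Binomial(20, 0.14), P(Y ≤ 20) = 1 − P(X ≤ 2).
  k=0: C(20,0)·0.14^0·0.86^20 = 0.048974
  k=1: C(20,1)·0.14^1·0.86^19 = 0.159451
  k=2: C(20,2)·0.14^2·0.86^18 = 0.246594
1 − 0.455019 = 0.544981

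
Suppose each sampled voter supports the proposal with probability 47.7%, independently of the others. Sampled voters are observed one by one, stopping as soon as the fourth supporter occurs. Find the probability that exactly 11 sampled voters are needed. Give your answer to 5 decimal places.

Y = trial on which the fourth success occurs; negative binomial, r=4, p=0.477.
P(Y=11) = C(10,3) · p^4 · (1−p)^7
= 120 · 0.051769 · 0.010703 = 0.0664916

0.06649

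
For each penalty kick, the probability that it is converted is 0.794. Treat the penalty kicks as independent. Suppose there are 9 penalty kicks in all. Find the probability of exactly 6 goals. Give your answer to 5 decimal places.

0.18399

X ~ Binomial(n=9, p=0.794).
P(X=6) = C(9,6) · p^6 · (1−p)^3
= 84 · 0.25057 · 0.0087418 = 0.1839941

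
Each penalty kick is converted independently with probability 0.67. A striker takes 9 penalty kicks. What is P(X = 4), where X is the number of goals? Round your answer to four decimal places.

X ~ Binomial(n=9, p=0.67).
P(X=4) = C(9,4) · p^4 · (1−p)^5
= 126 · 0.20151 · 0.0039135 = 0.099366

0.0994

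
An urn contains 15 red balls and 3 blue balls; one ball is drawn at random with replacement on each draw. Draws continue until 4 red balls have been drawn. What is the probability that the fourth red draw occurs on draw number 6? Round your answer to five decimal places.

Y = trial on which the fourth success occurs; negative binomial, r=4, p=0.833333.
P(Y=6) = C(5,3) · p^4 · (1−p)^2
= 10 · 0.48225 · 0.027778 = 0.1339592

0.13396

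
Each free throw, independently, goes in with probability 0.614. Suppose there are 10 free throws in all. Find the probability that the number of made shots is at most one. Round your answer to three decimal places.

X ~ Binomial(10, 0.614); P(X ≤ 1) = Σ C(10,k) p^k (1−p)^(10−k) over k:
  k=0: C(10,0)·0.614^0·0.386^10 = 0.00007
  k=1: C(10,1)·0.614^1·0.386^9 = 0.00117
Total = 0.00124

0.001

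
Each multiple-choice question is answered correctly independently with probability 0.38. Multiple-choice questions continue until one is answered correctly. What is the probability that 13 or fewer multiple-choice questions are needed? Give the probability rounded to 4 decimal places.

0.9980

Y = number of multiple-choice questions to the first success; geometric, p = 0.38.
P(Y ≤ 13) = 1 − (1−p)^13 = 1 − 0.002000 = 0.998000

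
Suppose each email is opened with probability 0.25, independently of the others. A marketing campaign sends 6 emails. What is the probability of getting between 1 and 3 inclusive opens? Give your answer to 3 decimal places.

X ~ Binomial(6, 0.25); P(1 ≤ X ≤ 3) = Σ C(6,k) p^k (1−p)^(6−k) over k:
  k=1: C(6,1)·0.25^1·0.75^5 = 0.35596
  k=2: C(6,2)·0.25^2·0.75^4 = 0.29663
  k=3: C(6,3)·0.25^3·0.75^3 = 0.13184
Total = 0.78442

0.784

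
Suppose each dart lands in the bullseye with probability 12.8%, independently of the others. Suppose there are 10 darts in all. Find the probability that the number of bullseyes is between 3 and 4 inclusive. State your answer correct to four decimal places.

0.1213

X ~ Binomial(10, 0.128); P(3 ≤ X ≤ 4) = Σ C(10,k) p^k (1−p)^(10−k) over k:
  k=3: C(10,3)·0.128^3·0.872^7 = 0.096478
  k=4: C(10,4)·0.128^4·0.872^6 = 0.024783
Total = 0.121261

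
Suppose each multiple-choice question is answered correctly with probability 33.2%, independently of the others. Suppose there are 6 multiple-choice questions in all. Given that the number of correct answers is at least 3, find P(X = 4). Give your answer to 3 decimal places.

X ~ Binomial(6, 0.332). Want P(X=4 | X≥3) = P(X=4) / P(X≥3).
P(X=4) = C(6,4)·0.332^4·0.668^2 = 0.08132
P(X≥3) = 1 − 0.08885 − 0.26495 − 0.32921 = 0.31698
Ratio = 0.08132 / 0.31698 = 0.25654

0.257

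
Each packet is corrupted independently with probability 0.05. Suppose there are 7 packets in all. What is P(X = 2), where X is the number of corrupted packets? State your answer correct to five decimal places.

0.04062

X ~ Binomial(n=7, p=0.05).
P(X=2) = C(7,2) · p^2 · (1−p)^5
= 21 · 0.0025 · 0.77378 = 0.0406235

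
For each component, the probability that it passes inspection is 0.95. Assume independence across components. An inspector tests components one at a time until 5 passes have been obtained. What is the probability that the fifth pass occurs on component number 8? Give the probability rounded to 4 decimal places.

0.0034

Y = trial on which the fifth success occurs; negative binomial, r=5, p=0.95.
P(Y=8) = C(7,4) · p^5 · (1−p)^3
= 35 · 0.77378 · 0.000125 = 0.003385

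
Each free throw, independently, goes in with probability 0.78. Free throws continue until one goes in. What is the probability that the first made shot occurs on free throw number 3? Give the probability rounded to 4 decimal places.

Geometric (trials to first success), p = 0.78.
P(Y = 3) = (1−p)^2 · p = 0.0484 · 0.78 = 0.037752

0.0378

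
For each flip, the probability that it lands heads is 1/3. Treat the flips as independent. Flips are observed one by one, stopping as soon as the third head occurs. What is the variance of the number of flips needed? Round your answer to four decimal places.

18.0000

Y = total flips until the third success; negative binomial with r=3, p=0.333333.
Var(Y) = r(1−p)/p² = 3·0.666667 / 0.333333² = 18.000000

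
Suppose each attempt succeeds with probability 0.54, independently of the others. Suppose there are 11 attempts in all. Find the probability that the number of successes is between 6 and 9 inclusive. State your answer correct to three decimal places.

0.595

X ~ Binomial(11, 0.54); P(6 ≤ X ≤ 9) = Σ C(11,k) p^k (1−p)^(11−k) over k:
  k=6: C(11,6)·0.54^6·0.46^5 = 0.23594
  k=7: C(11,7)·0.54^7·0.46^4 = 0.19783
  k=8: C(11,8)·0.54^8·0.46^3 = 0.11612
  k=9: C(11,9)·0.54^9·0.46^2 = 0.04544
Total = 0.59533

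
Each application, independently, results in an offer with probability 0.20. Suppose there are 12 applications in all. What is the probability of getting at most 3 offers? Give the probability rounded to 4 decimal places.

0.7946

X ~ Binomial(12, 0.20); P(X ≤ 3) = Σ C(12,k) p^k (1−p)^(12−k) over k:
  k=0: C(12,0)·0.20^0·0.80^12 = 0.068719
  k=1: C(12,1)·0.20^1·0.80^11 = 0.206158
  k=2: C(12,2)·0.20^2·0.80^10 = 0.283468
  k=3: C(12,3)·0.20^3·0.80^9 = 0.236223
Total = 0.794569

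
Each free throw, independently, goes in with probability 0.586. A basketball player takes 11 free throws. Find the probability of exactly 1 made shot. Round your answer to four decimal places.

0.0010

X ~ Binomial(n=11, p=0.586).
P(X=1) = C(11,1) · p^1 · (1−p)^10
= 11 · 0.586 · 0.00014791 = 0.000953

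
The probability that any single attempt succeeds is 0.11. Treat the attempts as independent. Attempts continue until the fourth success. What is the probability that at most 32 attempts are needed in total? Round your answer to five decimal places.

Finishing within 32 attempts ⇔ at least 4 successes in the first 32. With X ~ Binomial(32, 0.11), P(Y ≤ 32) = 1 − P(X ≤ 3).
  k=0: C(32,0)·0.11^0·0.89^32 = 0.0240149
  k=1: C(32,1)·0.11^1·0.89^31 = 0.0949802
  k=2: C(32,2)·0.11^2·0.89^30 = 0.1819564
  k=3: C(32,3)·0.11^3·0.89^29 = 0.2248899
1 − 0.5258413 = 0.4741587

0.47416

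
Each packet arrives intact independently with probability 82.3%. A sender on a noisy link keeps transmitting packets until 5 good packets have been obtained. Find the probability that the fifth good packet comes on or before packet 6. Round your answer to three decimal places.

0.712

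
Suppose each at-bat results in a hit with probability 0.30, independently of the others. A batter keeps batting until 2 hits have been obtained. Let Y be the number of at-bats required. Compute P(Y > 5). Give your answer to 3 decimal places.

0.528

Needing more than 5 at-bats ⇔ fewer than 2 successes in the first 5. With X ~ Binomial(5, 0.30), P(Y > 5) = P(X ≤ 1).
  k=0: C(5,0)·0.30^0·0.70^5 = 0.16807
  k=1: C(5,1)·0.30^1·0.70^4 = 0.36015
P(X ≤ 1) = 0.52822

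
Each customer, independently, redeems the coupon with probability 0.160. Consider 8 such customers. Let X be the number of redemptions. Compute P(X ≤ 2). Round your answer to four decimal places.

0.8774

X ~ Binomial(8, 0.16); P(X ≤ 2) = Σ C(8,k) p^k (1−p)^(8−k) over k:
  k=0: C(8,0)·0.16^0·0.84^8 = 0.247876
  k=1: C(8,1)·0.16^1·0.84^7 = 0.377716
  k=2: C(8,2)·0.16^2·0.84^6 = 0.251810
Total = 0.877402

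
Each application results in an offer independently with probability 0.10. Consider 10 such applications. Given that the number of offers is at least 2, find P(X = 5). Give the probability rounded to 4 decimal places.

0.0056

X ~ Binomial(10, 0.10). Want P(X=5 | X≥2) = P(X=5) / P(X≥2).
P(X=5) = C(10,5)·0.10^5·0.90^5 = 0.001488
P(X≥2) = 1 − 0.348678 − 0.387420 = 0.263901
Ratio = 0.001488 / 0.263901 = 0.005639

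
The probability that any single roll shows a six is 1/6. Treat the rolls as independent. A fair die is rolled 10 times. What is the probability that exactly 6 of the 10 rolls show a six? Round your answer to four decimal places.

0.0022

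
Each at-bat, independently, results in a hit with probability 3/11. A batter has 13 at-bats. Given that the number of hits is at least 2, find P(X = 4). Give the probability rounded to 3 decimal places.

0.248

X ~ Binomial(13, 0.272727). Want P(X=4 | X≥2) = P(X=4) / P(X≥2).
P(X=4) = C(13,4)·0.272727^4·0.727273^9 = 0.22516
P(X≥2) = 1 − 0.01592 − 0.07763 = 0.90644
Ratio = 0.22516 / 0.90644 = 0.24840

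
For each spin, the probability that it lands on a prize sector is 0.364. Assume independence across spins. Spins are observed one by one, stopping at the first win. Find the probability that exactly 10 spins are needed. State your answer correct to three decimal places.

Geometric (trials to first success), p = 0.364.
P(Y = 10) = (1−p)^9 · p = 0.017026 · 0.364 = 0.00620

0.006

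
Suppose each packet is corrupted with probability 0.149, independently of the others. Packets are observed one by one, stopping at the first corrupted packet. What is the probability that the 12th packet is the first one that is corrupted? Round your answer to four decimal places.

0.0253

Geometric (trials to first success), p = 0.149.
P(Y = 12) = (1−p)^11 · p = 0.16952 · 0.149 = 0.025259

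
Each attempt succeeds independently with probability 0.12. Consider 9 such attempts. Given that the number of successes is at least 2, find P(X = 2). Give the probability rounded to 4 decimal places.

X ~ Binomial(9, 0.12). Want P(X=2 | X≥2) = P(X=2) / P(X≥2).
P(X=2) = C(9,2)·0.12^2·0.88^7 = 0.211857
P(X≥2) = 1 − 0.316478 − 0.388405 = 0.295116
Ratio = 0.211857 / 0.295116 = 0.717878

0.7179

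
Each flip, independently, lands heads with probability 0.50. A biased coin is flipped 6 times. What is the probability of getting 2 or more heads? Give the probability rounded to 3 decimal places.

0.891

X ~ Binomial(6, 0.50); P(X ≥ 2) = Σ C(6,k) p^k (1−p)^(6−k) over k:
  k=2: C(6,2)·0.50^2·0.50^4 = 0.23438
  k=3: C(6,3)·0.50^3·0.50^3 = 0.31250
  k=4: C(6,4)·0.50^4·0.50^2 = 0.23438
  k=5: C(6,5)·0.50^5·0.50^1 = 0.09375
  k=6: C(6,6)·0.50^6·0.50^0 = 0.01562
Total = 0.89062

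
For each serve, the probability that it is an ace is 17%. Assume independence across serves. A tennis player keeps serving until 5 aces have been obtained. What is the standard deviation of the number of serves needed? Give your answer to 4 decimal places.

Y = total serves until the fifth success; negative binomial with r=5, p=0.17.
SD(Y) = √[r(1−p)/p²] = √(143.598616) = 11.983264

11.9833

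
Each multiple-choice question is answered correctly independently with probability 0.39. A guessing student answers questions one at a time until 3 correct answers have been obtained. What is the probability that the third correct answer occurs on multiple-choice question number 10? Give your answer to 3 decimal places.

Y = trial on which the third success occurs; negative binomial, r=3, p=0.39.
P(Y=10) = C(9,2) · p^3 · (1−p)^7
= 36 · 0.059319 · 0.031427 = 0.06711

0.067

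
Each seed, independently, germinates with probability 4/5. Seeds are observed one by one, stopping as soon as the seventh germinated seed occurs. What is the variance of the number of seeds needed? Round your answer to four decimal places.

Y = total seeds until the seventh success; negative binomial with r=7, p=0.80.
Var(Y) = r(1−p)/p² = 7·0.20 / 0.80² = 2.187500

2.1875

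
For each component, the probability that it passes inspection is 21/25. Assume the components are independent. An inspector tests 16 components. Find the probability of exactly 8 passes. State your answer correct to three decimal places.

0.001

X ~ Binomial(n=16, p=0.84).
P(X=8) = C(16,8) · p^8 · (1−p)^8
= 12870 · 0.24788 · 4.295e-07 = 0.00137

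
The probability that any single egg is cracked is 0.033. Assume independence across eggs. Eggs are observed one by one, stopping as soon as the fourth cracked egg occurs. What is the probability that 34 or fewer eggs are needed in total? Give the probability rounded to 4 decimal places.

Finishing within 34 eggs ⇔ at least 4 successes in the first 34. With X ~ Binomial(34, 0.033), P(Y ≤ 34) = 1 − P(X ≤ 3).
  k=0: C(34,0)·0.033^0·0.967^34 = 0.319522
  k=1: C(34,1)·0.033^1·0.967^33 = 0.370737
  k=2: C(34,2)·0.033^2·0.967^32 = 0.208755
  k=3: C(34,3)·0.033^3·0.967^31 = 0.075990
1 − 0.975004 = 0.024996

0.0250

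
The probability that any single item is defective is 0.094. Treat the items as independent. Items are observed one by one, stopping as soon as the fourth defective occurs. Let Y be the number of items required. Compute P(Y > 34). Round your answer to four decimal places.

Needing more than 34 items ⇔ fewer than 4 successes in the first 34. With X ~ Binomial(34, 0.094), P(Y > 34) = P(X ≤ 3).
  k=0: C(34,0)·0.094^0·0.906^34 = 0.034863
  k=1: C(34,1)·0.094^1·0.906^33 = 0.122981
  k=2: C(34,2)·0.094^2·0.906^32 = 0.210533
  k=3: C(34,3)·0.094^3·0.906^31 = 0.232996
P(X ≤ 3) = 0.601373

0.6014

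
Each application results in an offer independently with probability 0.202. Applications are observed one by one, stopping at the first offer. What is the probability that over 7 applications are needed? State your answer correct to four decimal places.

Y = number of applications to the first success; geometric, p = 0.202.
P(Y > 7) = P(first 7 all fail) = (1−p)^7 = 0.206073

0.2061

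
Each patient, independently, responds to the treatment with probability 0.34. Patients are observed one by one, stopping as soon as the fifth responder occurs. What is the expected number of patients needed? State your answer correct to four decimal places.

Y = total patients until the fifth success; negative binomial with r=5, p=0.34.
E[Y] = r / p = 5 / 0.34 = 14.705882

14.7059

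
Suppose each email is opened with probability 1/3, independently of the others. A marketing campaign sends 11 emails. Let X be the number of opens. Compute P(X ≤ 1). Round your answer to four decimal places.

0.0751

X ~ Binomial(11, 0.333333); P(X ≤ 1) = Σ C(11,k) p^k (1−p)^(11−k) over k:
  k=0: C(11,0)·0.333333^0·0.666667^11 = 0.011561
  k=1: C(11,1)·0.333333^1·0.666667^10 = 0.063586
Total = 0.075147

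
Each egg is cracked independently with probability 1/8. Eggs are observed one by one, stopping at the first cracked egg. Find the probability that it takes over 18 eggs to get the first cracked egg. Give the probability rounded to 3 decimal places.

Y = number of eggs to the first success; geometric, p = 0.125.
P(Y > 18) = P(first 18 all fail) = (1−p)^18 = 0.09040

0.090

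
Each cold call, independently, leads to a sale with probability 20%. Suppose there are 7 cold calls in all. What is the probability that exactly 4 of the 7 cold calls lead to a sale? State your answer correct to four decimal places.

X ~ Binomial(n=7, p=0.20).
P(X=4) = C(7,4) · p^4 · (1−p)^3
= 35 · 0.0016 · 0.512 = 0.028672

0.0287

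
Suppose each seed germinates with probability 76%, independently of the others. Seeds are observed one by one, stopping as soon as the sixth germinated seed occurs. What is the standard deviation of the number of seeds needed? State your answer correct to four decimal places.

Y = total seeds until the sixth success; negative binomial with r=6, p=0.76.
SD(Y) = √[r(1−p)/p²] = √(2.493075) = 1.578947

1.5789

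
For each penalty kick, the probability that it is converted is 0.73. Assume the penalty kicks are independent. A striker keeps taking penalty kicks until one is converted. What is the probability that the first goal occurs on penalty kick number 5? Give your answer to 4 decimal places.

Geometric (trials to first success), p = 0.73.
P(Y = 5) = (1−p)^4 · p = 0.0053144 · 0.73 = 0.003880

0.0039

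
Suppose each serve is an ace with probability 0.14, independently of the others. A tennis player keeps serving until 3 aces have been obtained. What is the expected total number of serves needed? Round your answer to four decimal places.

21.4286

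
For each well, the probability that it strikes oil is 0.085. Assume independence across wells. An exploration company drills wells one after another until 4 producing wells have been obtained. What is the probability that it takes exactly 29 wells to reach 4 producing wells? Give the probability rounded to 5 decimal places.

0.01856

Y = trial on which the fourth success occurs; negative binomial, r=4, p=0.085.
P(Y=29) = C(28,3) · p^4 · (1−p)^25
= 3276 · 5.2201e-05 · 0.10852 = 0.0185587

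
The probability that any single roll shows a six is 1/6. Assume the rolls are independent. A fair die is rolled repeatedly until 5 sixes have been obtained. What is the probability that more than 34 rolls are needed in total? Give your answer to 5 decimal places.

0.30944

Needing more than 34 rolls ⇔ fewer than 5 successes in the first 34. With X ~ Binomial(34, 0.166667), P(Y > 34) = P(X ≤ 4).
  k=0: C(34,0)·0.166667^0·0.833333^34 = 0.0020316
  k=1: C(34,1)·0.166667^1·0.833333^33 = 0.0138149
  k=2: C(34,2)·0.166667^2·0.833333^32 = 0.0455890
  k=3: C(34,3)·0.166667^3·0.833333^31 = 0.0972566
  k=4: C(34,4)·0.166667^4·0.833333^30 = 0.1507478
P(X ≤ 4) = 0.3094399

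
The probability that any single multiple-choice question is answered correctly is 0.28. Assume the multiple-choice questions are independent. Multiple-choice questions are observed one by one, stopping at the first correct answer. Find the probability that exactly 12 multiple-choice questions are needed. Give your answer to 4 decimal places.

0.0075

Geometric (trials to first success), p = 0.28.
P(Y = 12) = (1−p)^11 · p = 0.026956 · 0.28 = 0.007548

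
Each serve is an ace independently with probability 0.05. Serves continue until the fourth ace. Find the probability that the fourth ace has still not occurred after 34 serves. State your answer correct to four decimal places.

Needing more than 34 serves ⇔ fewer than 4 successes in the first 34. With X ~ Binomial(34, 0.05), P(Y > 34) = P(X ≤ 3).
  k=0: C(34,0)·0.05^0·0.95^34 = 0.174825
  k=1: C(34,1)·0.05^1·0.95^33 = 0.312844
  k=2: C(34,2)·0.05^2·0.95^32 = 0.271680
  k=3: C(34,3)·0.05^3·0.95^31 = 0.152522
P(X ≤ 3) = 0.911871

0.9119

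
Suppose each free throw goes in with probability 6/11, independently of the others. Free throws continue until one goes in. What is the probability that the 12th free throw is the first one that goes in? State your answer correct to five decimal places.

Geometric (trials to first success), p = 0.545455.
P(Y = 12) = (1−p)^11 · p = 0.00017114 · 0.545455 = 0.0000933

0.00009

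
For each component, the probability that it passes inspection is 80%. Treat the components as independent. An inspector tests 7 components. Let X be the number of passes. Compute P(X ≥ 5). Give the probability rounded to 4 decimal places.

X ~ Binomial(7, 0.80); P(X ≥ 5) = Σ C(7,k) p^k (1−p)^(7−k) over k:
  k=5: C(7,5)·0.80^5·0.20^2 = 0.275251
  k=6: C(7,6)·0.80^6·0.20^1 = 0.367002
  k=7: C(7,7)·0.80^7·0.20^0 = 0.209715
Total = 0.851968

0.8520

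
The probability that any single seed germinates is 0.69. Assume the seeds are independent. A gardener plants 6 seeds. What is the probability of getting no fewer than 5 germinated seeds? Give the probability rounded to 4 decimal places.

X ~ Binomial(6, 0.69); P(X ≥ 5) = Σ C(6,k) p^k (1−p)^(6−k) over k:
  k=5: C(6,5)·0.69^5·0.31^1 = 0.290910
  k=6: C(6,6)·0.69^6·0.31^0 = 0.107918
Total = 0.398828

0.3988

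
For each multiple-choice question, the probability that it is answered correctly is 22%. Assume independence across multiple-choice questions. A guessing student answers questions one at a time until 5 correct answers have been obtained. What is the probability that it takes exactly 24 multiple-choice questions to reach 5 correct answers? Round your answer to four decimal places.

Y = trial on which the fifth success occurs; negative binomial, r=5, p=0.22.
P(Y=24) = C(23,4) · p^5 · (1−p)^19
= 8855 · 0.00051536 · 0.0089084 = 0.040654

0.0407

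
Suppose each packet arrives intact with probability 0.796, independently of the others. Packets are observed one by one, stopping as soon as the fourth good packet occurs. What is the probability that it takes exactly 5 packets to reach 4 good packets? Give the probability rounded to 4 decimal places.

0.3276

Y = trial on which the fourth success occurs; negative binomial, r=4, p=0.796.
P(Y=5) = C(4,3) · p^4 · (1−p)^1
= 4 · 0.40147 · 0.204 = 0.327599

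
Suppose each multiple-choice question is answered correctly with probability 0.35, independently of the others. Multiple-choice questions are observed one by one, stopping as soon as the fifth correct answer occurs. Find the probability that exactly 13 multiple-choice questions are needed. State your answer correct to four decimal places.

Y = trial on which the fifth success occurs; negative binomial, r=5, p=0.35.
P(Y=13) = C(12,4) · p^5 · (1−p)^8
= 495 · 0.0052522 · 0.031864 = 0.082842

0.0828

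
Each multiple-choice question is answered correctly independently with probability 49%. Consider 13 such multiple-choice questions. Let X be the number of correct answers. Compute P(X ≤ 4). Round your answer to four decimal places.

X ~ Binomial(13, 0.49); P(X ≤ 4) = Σ C(13,k) p^k (1−p)^(13−k) over k:
  k=0: C(13,0)·0.49^0·0.51^13 = 0.000158
  k=1: C(13,1)·0.49^1·0.51^12 = 0.001972
  k=2: C(13,2)·0.49^2·0.51^11 = 0.011370
  k=3: C(13,3)·0.49^3·0.51^10 = 0.040055
  k=4: C(13,4)·0.49^4·0.51^9 = 0.096210
Total = 0.149766

0.1498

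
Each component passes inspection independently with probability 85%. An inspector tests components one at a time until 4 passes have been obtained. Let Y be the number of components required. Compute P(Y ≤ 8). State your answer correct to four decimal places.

Finishing within 8 components ⇔ at least 4 successes in the first 8. With X ~ Binomial(8, 0.85), P(Y ≤ 8) = 1 − P(X ≤ 3).
  k=0: C(8,0)·0.85^0·0.15^8 = 0.000000
  k=1: C(8,1)·0.85^1·0.15^7 = 0.000012
  k=2: C(8,2)·0.85^2·0.15^6 = 0.000230
  k=3: C(8,3)·0.85^3·0.15^5 = 0.002612
1 − 0.002854 = 0.997146

0.9971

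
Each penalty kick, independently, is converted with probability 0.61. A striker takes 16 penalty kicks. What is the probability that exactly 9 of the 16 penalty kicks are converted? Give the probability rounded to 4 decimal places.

X ~ Binomial(n=16, p=0.61).
P(X=9) = C(16,9) · p^9 · (1−p)^7
= 11440 · 0.011694 · 0.0013723 = 0.183589

0.1836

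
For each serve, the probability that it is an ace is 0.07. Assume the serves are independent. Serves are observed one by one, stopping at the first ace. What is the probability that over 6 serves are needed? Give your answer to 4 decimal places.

0.6470

Y = number of serves to the first success; geometric, p = 0.07.
P(Y > 6) = P(first 6 all fail) = (1−p)^6 = 0.646990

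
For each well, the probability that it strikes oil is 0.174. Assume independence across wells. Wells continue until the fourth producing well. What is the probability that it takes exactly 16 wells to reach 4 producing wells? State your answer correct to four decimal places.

0.0421

Y = trial on which the fourth success occurs; negative binomial, r=4, p=0.174.
P(Y=16) = C(15,3) · p^4 · (1−p)^12
= 455 · 0.00091664 · 0.10087 = 0.042070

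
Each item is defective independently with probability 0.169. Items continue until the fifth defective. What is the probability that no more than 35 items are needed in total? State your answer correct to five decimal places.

Finishing within 35 items ⇔ at least 5 successes in the first 35. With X ~ Binomial(35, 0.169), P(Y ≤ 35) = 1 − P(X ≤ 4).
  k=0: C(35,0)·0.169^0·0.831^35 = 0.0015347
  k=1: C(35,1)·0.169^1·0.831^34 = 0.0109242
  k=2: C(35,2)·0.169^2·0.831^33 = 0.0377680
  k=3: C(35,3)·0.169^3·0.831^32 = 0.0844895
  k=4: C(35,4)·0.169^4·0.831^31 = 0.1374606
1 − 0.2721770 = 0.7278230

0.72782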